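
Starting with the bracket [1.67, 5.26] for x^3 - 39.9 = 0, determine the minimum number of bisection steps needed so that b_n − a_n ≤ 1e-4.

16

Initial width b − a = 5.26 − 1.67 = 3.590000.
After n steps the width is (b−a)/2^n; need (b−a)/2^n ≤ 1e-4.
So n ≥ log₂(3.590000/1e-4) = log₂(35900.0000) ≈ 15.1317.
Hence n = 16.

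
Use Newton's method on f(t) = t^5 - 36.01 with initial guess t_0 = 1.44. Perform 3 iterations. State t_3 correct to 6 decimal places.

Newton update: t ← t − f(t)/f'(t).
f'(t) = 5t^4
t_0 = 1.440000: f = -29.818264, f' = 21.499085 → t_1 = 1.440000 - (-29.818264)/(21.499085) = 2.826955
t_1 = 2.826955: f = 144.538752, f' = 319.334321 → t_2 = 2.826955 - (144.538752)/(319.334321) = 2.374330
t_2 = 2.374330: f = 39.447995, f' = 158.903774 → t_3 = 2.374330 - (39.447995)/(158.903774) = 2.126079

2.126079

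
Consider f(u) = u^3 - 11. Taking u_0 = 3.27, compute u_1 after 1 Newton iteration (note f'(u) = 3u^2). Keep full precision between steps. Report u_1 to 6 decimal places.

2.522907

u_0 = 3.270000: f = 23.965783, f' = 32.078700 → u_1 = 3.270000 - (23.965783)/(32.078700) = 2.522907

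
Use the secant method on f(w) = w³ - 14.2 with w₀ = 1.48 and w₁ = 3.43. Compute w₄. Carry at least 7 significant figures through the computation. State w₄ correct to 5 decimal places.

f(w_0) = -10.958208, f(w_1) = 26.153607
w_2 = 3.430000 - (26.153607)·(3.430000 - 1.480000)/(26.153607 - (-10.958208)) = 2.055787; f(w_2) = -5.511708
w_3 = 2.055787 - (-5.511708)·(2.055787 - 3.430000)/(-5.511708 - (26.153607)) = 2.294984; f(w_3) = -2.112423
w_4 = 2.294984 - (-2.112423)·(2.294984 - 2.055787)/(-2.112423 - (-5.511708)) = 2.443629; f(w_4) = 0.391702

2.44363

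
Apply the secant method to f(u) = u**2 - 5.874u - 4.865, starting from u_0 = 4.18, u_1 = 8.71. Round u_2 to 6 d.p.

f(u_0) = -11.945920, f(u_1) = 19.836560
u_2 = 8.710000 - (19.836560)·(8.710000 - 4.180000)/(19.836560 - (-11.945920)) = 5.882668; f(u_2) = -4.814008

5.882668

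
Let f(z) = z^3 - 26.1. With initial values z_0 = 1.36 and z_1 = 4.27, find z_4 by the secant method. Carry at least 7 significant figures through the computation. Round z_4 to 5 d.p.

Secant update: z_(k+1) = z_k − f(z_k)·(z_k − z_(k-1))/(f(z_k) − f(z_(k-1))).
f(z_0) = -23.584544, f(z_1) = 51.754483
z_2 = 4.270000 - (51.754483)·(4.270000 - 1.360000)/(51.754483 - (-23.584544)) = 2.270962; f(z_2) = -14.388033
z_3 = 2.270962 - (-14.388033)·(2.270962 - 4.270000)/(-14.388033 - (51.754483)) = 2.705815; f(z_3) = -6.289560
z_4 = 2.705815 - (-6.289560)·(2.705815 - 2.270962)/(-6.289560 - (-14.388033)) = 3.043536; f(z_4) = 2.092619

3.04354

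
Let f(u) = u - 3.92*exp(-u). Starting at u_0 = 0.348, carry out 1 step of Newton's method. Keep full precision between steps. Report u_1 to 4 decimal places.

Newton update: u ← u − f(u)/f'(u).
f'(u) = 1 + 3.92*exp(-u)
u_0 = 0.348000: f = -2.419908, f' = 3.767908 → u_1 = 0.348000 - (-2.419908)/(3.767908) = 0.990242

0.9902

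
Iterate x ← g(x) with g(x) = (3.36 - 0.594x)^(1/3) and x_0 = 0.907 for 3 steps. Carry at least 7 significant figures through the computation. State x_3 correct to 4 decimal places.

1.3665

x_1 = g(0.907000) = 1.413015
x_2 = g(1.413015) = 1.360939
x_3 = g(1.360939) = 1.366483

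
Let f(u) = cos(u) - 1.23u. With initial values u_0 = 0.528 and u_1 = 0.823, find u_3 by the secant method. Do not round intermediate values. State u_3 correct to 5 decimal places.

f(u_0) = 0.214376, f(u_1) = -0.332265
u_2 = 0.823000 - (-0.332265)·(0.823000 - 0.528000)/(-0.332265 - (0.214376)) = 0.643690; f(u_2) = 0.008148
u_3 = 0.643690 - (0.008148)·(0.643690 - 0.823000)/(0.008148 - (-0.332265)) = 0.647982; f(u_3) = 0.000286

0.64798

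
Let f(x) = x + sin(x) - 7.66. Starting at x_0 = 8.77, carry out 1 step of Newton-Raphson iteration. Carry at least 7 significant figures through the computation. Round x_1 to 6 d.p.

0.458379

f'(x) = 1 + cos(x)
x_0 = 8.770000: f = 1.718983, f' = 0.206817 → x_1 = 8.770000 - (1.718983)/(0.206817) = 0.458379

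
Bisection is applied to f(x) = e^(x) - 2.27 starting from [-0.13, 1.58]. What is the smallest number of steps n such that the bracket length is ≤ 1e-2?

Initial width b − a = 1.58 − -0.13 = 1.710000.
After n steps the width is (b−a)/2^n; need (b−a)/2^n ≤ 1e-2.
So n ≥ log₂(1.710000/1e-2) = log₂(171.0000) ≈ 7.4179.
Hence n = 8.

8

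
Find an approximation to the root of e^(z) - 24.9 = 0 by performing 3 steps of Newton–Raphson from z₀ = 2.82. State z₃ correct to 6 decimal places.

Newton update: z ← z − f(z)/f'(z).
f'(z) = e^(z)
z_0 = 2.820000: f = -8.123149, f' = 16.776851 → z_1 = 2.820000 - (-8.123149)/(16.776851) = 3.304188
z_1 = 3.304188: f = 2.326424, f' = 27.226424 → z_2 = 3.304188 - (2.326424)/(27.226424) = 3.218741
z_2 = 3.218741: f = 0.096622, f' = 24.996622 → z_3 = 3.218741 - (0.096622)/(24.996622) = 3.214875

3.214875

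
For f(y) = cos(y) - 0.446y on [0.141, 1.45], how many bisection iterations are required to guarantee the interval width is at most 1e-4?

14

Initial width b − a = 1.45 − 0.141 = 1.309000.
After n steps the width is (b−a)/2^n; need (b−a)/2^n ≤ 1e-4.
So n ≥ log₂(1.309000/1e-4) = log₂(13090.0000) ≈ 13.6762.
Hence n = 14.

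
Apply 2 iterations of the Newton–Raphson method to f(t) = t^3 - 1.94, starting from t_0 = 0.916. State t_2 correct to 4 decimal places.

1.2598

Newton update: t ← t − f(t)/f'(t).
f'(t) = 3t^2
t_0 = 0.916000: f = -1.171425, f' = 2.517168 → t_1 = 0.916000 - (-1.171425)/(2.517168) = 1.381374
t_1 = 1.381374: f = 0.695930, f' = 5.724583 → t_2 = 1.381374 - (0.695930)/(5.724583) = 1.259805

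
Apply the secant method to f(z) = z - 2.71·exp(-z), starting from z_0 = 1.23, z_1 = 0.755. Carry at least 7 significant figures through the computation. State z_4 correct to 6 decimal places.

0.998472

f(z_0) = 0.437887, f(z_1) = -0.518729
z_2 = 0.755000 - (-0.518729)·(0.755000 - 1.230000)/(-0.518729 - (0.437887)) = 1.012571; f(z_2) = 0.028071
z_3 = 1.012571 - (0.028071)·(1.012571 - 0.755000)/(0.028071 - (-0.518729)) = 0.999348; f(z_3) = 0.001744
z_4 = 0.999348 - (0.001744)·(0.999348 - 1.012571)/(0.001744 - (0.028071)) = 0.998472; f(z_4) = -0.000006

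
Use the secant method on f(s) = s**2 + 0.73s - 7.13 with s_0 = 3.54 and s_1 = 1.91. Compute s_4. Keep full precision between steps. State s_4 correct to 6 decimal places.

2.329928

f(s_0) = 7.985800, f(s_1) = -2.087600
s_2 = 1.910000 - (-2.087600)·(1.910000 - 3.540000)/(-2.087600 - (7.985800)) = 2.247799; f(s_2) = -0.436505
s_3 = 2.247799 - (-0.436505)·(2.247799 - 1.910000)/(-0.436505 - (-2.087600)) = 2.337104; f(s_3) = 0.038143
s_4 = 2.337104 - (0.038143)·(2.337104 - 2.247799)/(0.038143 - (-0.436505)) = 2.329928; f(s_4) = -0.000589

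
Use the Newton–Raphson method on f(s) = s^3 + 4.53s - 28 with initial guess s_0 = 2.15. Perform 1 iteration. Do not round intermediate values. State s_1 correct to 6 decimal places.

Newton update: s ← s − f(s)/f'(s).
f'(s) = 3s^2 + 4.53
s_0 = 2.150000: f = -8.322125, f' = 18.397500 → s_1 = 2.150000 - (-8.322125)/(18.397500) = 2.602351

2.602351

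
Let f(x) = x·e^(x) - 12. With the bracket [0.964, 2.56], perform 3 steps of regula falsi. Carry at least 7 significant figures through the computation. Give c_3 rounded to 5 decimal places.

f(0.964000) = -9.472234, f(2.560000) = 21.115692
step 1: c = 1.458237, f(c) = -5.731951 < 0 → new bracket [1.458237, 2.560000]
step 2: c = 1.693463, f(c) = -2.790479 < 0 → new bracket [1.693463, 2.560000]
step 3: c = 1.794610, f(c) = -1.201598 < 0 → new bracket [1.794610, 2.560000]

1.79461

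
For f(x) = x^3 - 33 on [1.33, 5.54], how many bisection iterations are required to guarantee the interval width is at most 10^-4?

Initial width b − a = 5.54 − 1.33 = 4.210000.
After n steps the width is (b−a)/2^n; need (b−a)/2^n ≤ 10^-4.
So n ≥ log₂(4.210000/10^-4) = log₂(42100.0000) ≈ 15.3615.
Hence n = 16.

16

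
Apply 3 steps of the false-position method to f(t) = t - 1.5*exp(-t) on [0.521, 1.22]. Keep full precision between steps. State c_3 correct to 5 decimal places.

0.72590

False-position update: c = (a·f(b) − b·f(a))/(f(b) − f(a)); replace the endpoint whose sign matches f(c).
f(0.521000) = -0.369889, f(1.220000) = 0.777155
step 1: c = 0.746408, f(c) = 0.035308 > 0 → new bracket [0.521000, 0.746408]
step 2: c = 0.726766, f(c) = 0.001561 > 0 → new bracket [0.521000, 0.726766]
step 3: c = 0.725901, f(c) = 0.000069 > 0 → new bracket [0.521000, 0.725901]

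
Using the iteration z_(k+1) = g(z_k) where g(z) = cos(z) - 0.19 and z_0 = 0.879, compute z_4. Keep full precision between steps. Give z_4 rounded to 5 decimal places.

0.65326

z_1 = g(0.879000) = 0.447922
z_2 = g(0.447922) = 0.711349
z_3 = g(0.711349) = 0.567482
z_4 = g(0.567482) = 0.653257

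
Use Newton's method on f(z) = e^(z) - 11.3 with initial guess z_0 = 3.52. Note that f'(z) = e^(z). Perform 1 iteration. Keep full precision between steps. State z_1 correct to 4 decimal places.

z_0 = 3.520000: f = 22.484428, f' = 33.784428 → z_1 = 3.520000 - (22.484428)/(33.784428) = 2.854474

2.8545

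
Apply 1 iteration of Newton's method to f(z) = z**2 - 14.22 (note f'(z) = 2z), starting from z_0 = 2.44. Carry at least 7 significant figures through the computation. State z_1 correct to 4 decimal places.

4.1339

z_0 = 2.440000: f = -8.266400, f' = 4.880000 → z_1 = 2.440000 - (-8.266400)/(4.880000) = 4.133934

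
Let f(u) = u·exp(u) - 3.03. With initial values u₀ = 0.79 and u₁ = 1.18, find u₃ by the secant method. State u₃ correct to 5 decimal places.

1.05271

f(u_0) = -1.289317, f(u_1) = 0.810162
u_2 = 1.180000 - (0.810162)·(1.180000 - 0.790000)/(0.810162 - (-1.289317)) = 1.029504; f(u_2) = -0.147721
u_3 = 1.029504 - (-0.147721)·(1.029504 - 1.180000)/(-0.147721 - (0.810162)) = 1.052713; f(u_3) = -0.013541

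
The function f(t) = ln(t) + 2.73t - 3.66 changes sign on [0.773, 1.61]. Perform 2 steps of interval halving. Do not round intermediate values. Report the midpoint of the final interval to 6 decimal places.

f(0.773000) = -1.807186, f(1.610000) = 1.211534 (opposite signs)
step 1: m = 1.191500, f(m) = -0.231992 < 0 → root in [1.191500, 1.610000]
step 2: m = 1.400750, f(m) = 0.501055 > 0 → root in [1.191500, 1.400750]
Midpoint of [1.191500, 1.400750] = 1.296125

1.296125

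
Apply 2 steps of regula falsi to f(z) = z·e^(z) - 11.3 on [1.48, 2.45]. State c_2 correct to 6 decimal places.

False-position update: c = (a·f(b) − b·f(a))/(f(b) − f(a)); replace the endpoint whose sign matches f(c).
f(1.480000) = -4.798440, f(2.450000) = 17.091449
step 1: c = 1.692632, f(c) = -2.102640 < 0 → new bracket [1.692632, 2.450000]
step 2: c = 1.775599, f(c) = -0.817195 < 0 → new bracket [1.775599, 2.450000]

1.775599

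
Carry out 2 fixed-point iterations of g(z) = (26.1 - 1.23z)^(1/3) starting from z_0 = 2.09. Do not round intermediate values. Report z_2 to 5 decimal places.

2.82626

z_1 = g(2.090000) = 2.865517
z_2 = g(2.865517) = 2.826259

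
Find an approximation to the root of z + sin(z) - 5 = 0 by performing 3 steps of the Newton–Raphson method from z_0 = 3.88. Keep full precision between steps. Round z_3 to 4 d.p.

f'(z) = 1 + cos(z)
z_0 = 3.880000: f = -1.793111, f' = 0.260458 → z_1 = 3.880000 - (-1.793111)/(0.260458) = 10.764441
z_1 = 10.764441: f = 4.791033, f' = 0.770919 → z_2 = 10.764441 - (4.791033)/(0.770919) = 4.549737
z_2 = 4.549737: f = -1.437064, f' = 0.838064 → z_3 = 4.549737 - (-1.437064)/(0.838064) = 6.264480

6.2645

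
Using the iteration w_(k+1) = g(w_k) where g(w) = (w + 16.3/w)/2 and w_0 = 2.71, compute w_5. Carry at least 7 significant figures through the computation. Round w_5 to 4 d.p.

w_1 = g(2.710000) = 4.362380
w_2 = g(4.362380) = 4.049436
w_3 = g(4.049436) = 4.037344
w_4 = g(4.037344) = 4.037326
w_5 = g(4.037326) = 4.037326

4.0373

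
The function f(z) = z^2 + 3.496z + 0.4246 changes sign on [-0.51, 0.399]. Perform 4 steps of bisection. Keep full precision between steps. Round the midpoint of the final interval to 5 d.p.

-0.14072

f(-0.510000) = -1.098260, f(0.399000) = 1.978705 (opposite signs)
step 1: m = -0.055500, f(m) = 0.233652 > 0 → root in [-0.510000, -0.055500]
step 2: m = -0.282750, f(m) = -0.483946 < 0 → root in [-0.282750, -0.055500]
step 3: m = -0.169125, f(m) = -0.138058 < 0 → root in [-0.169125, -0.055500]
step 4: m = -0.112312, f(m) = 0.044570 > 0 → root in [-0.169125, -0.112312]
Midpoint of [-0.169125, -0.112312] = -0.140719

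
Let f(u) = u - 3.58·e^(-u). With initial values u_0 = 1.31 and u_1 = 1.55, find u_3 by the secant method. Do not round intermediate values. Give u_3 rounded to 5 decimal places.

f(u_0) = 0.344044, f(u_1) = 0.790152
u_2 = 1.550000 - (0.790152)·(1.550000 - 1.310000)/(0.790152 - (0.344044)) = 1.124909; f(u_2) = -0.037453
u_3 = 1.124909 - (-0.037453)·(1.124909 - 1.550000)/(-0.037453 - (0.790152)) = 1.144146; f(u_3) = 0.003931

1.14415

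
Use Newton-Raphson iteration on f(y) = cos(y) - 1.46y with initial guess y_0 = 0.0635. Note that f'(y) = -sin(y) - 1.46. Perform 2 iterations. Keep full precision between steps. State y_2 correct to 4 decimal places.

0.5762

y_0 = 0.063500: f = 0.905275, f' = -1.523457 → y_1 = 0.063500 - (0.905275)/(-1.523457) = 0.657724
y_1 = 0.657724: f = -0.168891, f' = -2.071317 → y_2 = 0.657724 - (-0.168891)/(-2.071317) = 0.576186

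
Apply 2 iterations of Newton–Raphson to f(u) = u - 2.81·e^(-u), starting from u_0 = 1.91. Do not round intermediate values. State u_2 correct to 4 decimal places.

1.0099

Newton update: u ← u − f(u)/f'(u).
f'(u) = 1 + 2.81·e^(-u)
u_0 = 1.910000: f = 1.493894, f' = 1.416106 → u_1 = 1.910000 - (1.493894)/(1.416106) = 0.855069
u_1 = 0.855069: f = -0.339894, f' = 2.194963 → u_2 = 0.855069 - (-0.339894)/(2.194963) = 1.009921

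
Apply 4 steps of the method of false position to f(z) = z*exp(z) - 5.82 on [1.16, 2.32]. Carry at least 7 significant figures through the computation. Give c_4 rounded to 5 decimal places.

1.39809

False-position update: c = (a·f(b) − b·f(a))/(f(b) − f(a)); replace the endpoint whose sign matches f(c).
f(1.160000) = -2.119677, f(2.320000) = 17.787564
step 1: c = 1.283514, f(c) = -1.187411 < 0 → new bracket [1.283514, 2.320000]
step 2: c = 1.348375, f(c) = -0.627188 < 0 → new bracket [1.348375, 2.320000]
step 3: c = 1.381468, f(c) = -0.320737 < 0 → new bracket [1.381468, 2.320000]
step 4: c = 1.398091, f(c) = -0.161273 < 0 → new bracket [1.398091, 2.320000]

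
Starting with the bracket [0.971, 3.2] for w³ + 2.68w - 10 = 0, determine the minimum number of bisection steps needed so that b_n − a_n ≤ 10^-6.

22

Initial width b − a = 3.2 − 0.971 = 2.229000.
After n steps the width is (b−a)/2^n; need (b−a)/2^n ≤ 10^-6.
So n ≥ log₂(2.229000/10^-6) = log₂(2229000.0000) ≈ 21.0880.
Hence n = 22.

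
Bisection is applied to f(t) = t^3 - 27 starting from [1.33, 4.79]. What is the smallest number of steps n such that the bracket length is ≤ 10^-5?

19

Initial width b − a = 4.79 − 1.33 = 3.460000.
After n steps the width is (b−a)/2^n; need (b−a)/2^n ≤ 10^-5.
So n ≥ log₂(3.460000/10^-5) = log₂(346000.0000) ≈ 18.4004.
Hence n = 19.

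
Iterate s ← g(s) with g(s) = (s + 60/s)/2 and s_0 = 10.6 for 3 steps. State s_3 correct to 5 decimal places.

s_1 = g(10.600000) = 8.130189
s_2 = g(8.130189) = 7.755046
s_3 = g(7.755046) = 7.745972

7.74597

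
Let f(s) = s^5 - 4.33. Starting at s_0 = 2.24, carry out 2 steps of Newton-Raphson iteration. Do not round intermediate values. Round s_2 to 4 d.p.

f'(s) = 5s^4
s_0 = 2.240000: f = 52.064934, f' = 125.881549 → s_1 = 2.240000 - (52.064934)/(125.881549) = 1.826397
s_1 = 1.826397: f = 15.992467, f' = 55.635390 → s_2 = 1.826397 - (15.992467)/(55.635390) = 1.538946

1.5389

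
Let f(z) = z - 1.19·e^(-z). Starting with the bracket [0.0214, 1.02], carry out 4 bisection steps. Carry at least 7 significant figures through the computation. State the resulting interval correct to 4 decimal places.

[0.5831, 0.6455]

f(0.021400) = -1.143405, f(1.020000) = 0.590892 (opposite signs)
step 1: m = 0.520700, f(m) = -0.186284 < 0 → root in [0.520700, 1.020000]
step 2: m = 0.770350, f(m) = 0.219557 > 0 → root in [0.520700, 0.770350]
step 3: m = 0.645525, f(m) = 0.021504 > 0 → root in [0.520700, 0.645525]
step 4: m = 0.583113, f(m) = -0.081096 < 0 → root in [0.583113, 0.645525]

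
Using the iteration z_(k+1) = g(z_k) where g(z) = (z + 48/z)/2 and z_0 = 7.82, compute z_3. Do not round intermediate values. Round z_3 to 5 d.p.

6.92820

z_1 = g(7.820000) = 6.979054
z_2 = g(6.979054) = 6.928388
z_3 = g(6.928388) = 6.928203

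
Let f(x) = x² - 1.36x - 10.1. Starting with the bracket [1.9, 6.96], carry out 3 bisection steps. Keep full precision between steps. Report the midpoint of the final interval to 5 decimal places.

4.11375

f(1.900000) = -9.074000, f(6.960000) = 28.876000 (opposite signs)
step 1: m = 4.430000, f(m) = 3.500100 > 0 → root in [1.900000, 4.430000]
step 2: m = 3.165000, f(m) = -4.387175 < 0 → root in [3.165000, 4.430000]
step 3: m = 3.797500, f(m) = -0.843594 < 0 → root in [3.797500, 4.430000]
Midpoint of [3.797500, 4.430000] = 4.113750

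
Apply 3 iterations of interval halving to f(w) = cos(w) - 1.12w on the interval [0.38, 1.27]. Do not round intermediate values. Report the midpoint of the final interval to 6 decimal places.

0.658125

f(0.380000) = 0.503065, f(1.270000) = -1.126119 (opposite signs)
step 1: m = 0.825000, f(m) = -0.245443 < 0 → root in [0.380000, 0.825000]
step 2: m = 0.602500, f(m) = 0.149121 > 0 → root in [0.602500, 0.825000]
step 3: m = 0.713750, f(m) = -0.043488 < 0 → root in [0.602500, 0.713750]
Midpoint of [0.602500, 0.713750] = 0.658125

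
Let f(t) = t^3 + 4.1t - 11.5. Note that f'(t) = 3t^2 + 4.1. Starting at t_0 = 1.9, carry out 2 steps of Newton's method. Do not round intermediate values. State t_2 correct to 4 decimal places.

t_0 = 1.900000: f = 3.149000, f' = 14.930000 → t_1 = 1.900000 - (3.149000)/(14.930000) = 1.689082
t_1 = 1.689082: f = 0.244189, f' = 12.658998 → t_2 = 1.689082 - (0.244189)/(12.658998) = 1.669793

1.6698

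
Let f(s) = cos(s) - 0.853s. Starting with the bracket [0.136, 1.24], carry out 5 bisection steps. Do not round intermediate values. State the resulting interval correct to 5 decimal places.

[0.79150, 0.82600]

f(0.136000) = 0.874758, f(1.240000) = -0.732924 (opposite signs)
step 1: m = 0.688000, f(m) = 0.185654 > 0 → root in [0.688000, 1.240000]
step 2: m = 0.964000, f(m) = -0.252053 < 0 → root in [0.688000, 0.964000]
step 3: m = 0.826000, f(m) = -0.026756 < 0 → root in [0.688000, 0.826000]
step 4: m = 0.757000, f(m) = 0.081179 > 0 → root in [0.757000, 0.826000]
step 5: m = 0.791500, f(m) = 0.027629 > 0 → root in [0.791500, 0.826000]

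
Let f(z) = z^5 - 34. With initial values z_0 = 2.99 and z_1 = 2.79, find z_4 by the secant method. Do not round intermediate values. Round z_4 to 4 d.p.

2.0763

Secant update: z_(k+1) = z_k − f(z_k)·(z_k − z_(k-1))/(f(z_k) − f(z_(k-1))).
f(z_0) = 204.976910, f(z_1) = 135.052274
z_2 = 2.790000 - (135.052274)·(2.790000 - 2.990000)/(135.052274 - (204.976910)) = 2.403720; f(z_2) = 46.245340
z_3 = 2.403720 - (46.245340)·(2.403720 - 2.790000)/(46.245340 - (135.052274)) = 2.202569; f(z_3) = 17.837950
z_4 = 2.202569 - (17.837950)·(2.202569 - 2.403720)/(17.837950 - (46.245340)) = 2.076260; f(z_4) = 4.584090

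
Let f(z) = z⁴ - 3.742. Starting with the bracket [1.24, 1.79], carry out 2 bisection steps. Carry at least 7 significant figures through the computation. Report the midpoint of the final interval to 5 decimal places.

f(1.240000) = -1.377786, f(1.790000) = 6.524257 (opposite signs)
step 1: m = 1.515000, f(m) = 1.526058 > 0 → root in [1.240000, 1.515000]
step 2: m = 1.377500, f(m) = -0.141470 < 0 → root in [1.377500, 1.515000]
Midpoint of [1.377500, 1.515000] = 1.446250

1.44625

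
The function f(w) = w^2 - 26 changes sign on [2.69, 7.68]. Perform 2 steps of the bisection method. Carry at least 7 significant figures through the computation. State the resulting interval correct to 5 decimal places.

[3.93750, 5.18500]

f(2.690000) = -18.763900, f(7.680000) = 32.982400 (opposite signs)
step 1: m = 5.185000, f(m) = 0.884225 > 0 → root in [2.690000, 5.185000]
step 2: m = 3.937500, f(m) = -10.496094 < 0 → root in [3.937500, 5.185000]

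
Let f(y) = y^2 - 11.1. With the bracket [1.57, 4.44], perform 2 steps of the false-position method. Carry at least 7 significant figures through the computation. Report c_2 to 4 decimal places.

3.2833

False-position update: c = (a·f(b) − b·f(a))/(f(b) − f(a)); replace the endpoint whose sign matches f(c).
f(1.570000) = -8.635100, f(4.440000) = 8.613600
step 1: c = 3.006789, f(c) = -2.059222 < 0 → new bracket [3.006789, 4.440000]
step 2: c = 3.283313, f(c) = -0.319853 < 0 → new bracket [3.283313, 4.440000]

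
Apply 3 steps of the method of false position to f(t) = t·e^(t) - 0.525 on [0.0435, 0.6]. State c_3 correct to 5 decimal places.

0.36224

f(0.043500) = -0.479566, f(0.600000) = 0.568271
step 1: c = 0.298195, f(c) = -0.123205 < 0 → new bracket [0.298195, 0.600000]
step 2: c = 0.351969, f(c) = -0.024547 < 0 → new bracket [0.351969, 0.600000]
step 3: c = 0.362240, f(c) = -0.004627 < 0 → new bracket [0.362240, 0.600000]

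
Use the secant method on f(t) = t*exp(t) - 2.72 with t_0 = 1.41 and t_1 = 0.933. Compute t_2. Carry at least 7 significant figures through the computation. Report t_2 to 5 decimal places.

0.98180

f(t_0) = 3.055297, f(t_1) = -0.348198
t_2 = 0.933000 - (-0.348198)·(0.933000 - 1.410000)/(-0.348198 - (3.055297)) = 0.981800; f(t_2) = -0.099324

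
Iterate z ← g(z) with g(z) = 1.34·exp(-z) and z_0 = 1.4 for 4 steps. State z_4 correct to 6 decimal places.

z_1 = g(1.400000) = 0.330440
z_2 = g(0.330440) = 0.962934
z_3 = g(0.962934) = 0.511573
z_4 = g(0.511573) = 0.803399

0.803399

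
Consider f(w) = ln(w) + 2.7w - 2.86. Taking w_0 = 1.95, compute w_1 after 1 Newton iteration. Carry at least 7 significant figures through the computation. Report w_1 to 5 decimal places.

Newton update: w ← w − f(w)/f'(w).
f'(w) = 1/w + 2.7
w_0 = 1.950000: f = 3.072829, f' = 3.212821 → w_1 = 1.950000 - (3.072829)/(3.212821) = 0.993573

0.99357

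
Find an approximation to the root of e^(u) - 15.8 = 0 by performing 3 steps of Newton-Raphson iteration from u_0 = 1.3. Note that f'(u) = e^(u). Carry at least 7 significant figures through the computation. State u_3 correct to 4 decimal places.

u_0 = 1.300000: f = -12.130703, f' = 3.669297 → u_1 = 1.300000 - (-12.130703)/(3.669297) = 4.606002
u_1 = 4.606002: f = 84.283249, f' = 100.083249 → u_2 = 4.606002 - (84.283249)/(100.083249) = 3.763871
u_2 = 3.763871: f = 27.314997, f' = 43.114997 → u_3 = 3.763871 - (27.314997)/(43.114997) = 3.130333

3.1303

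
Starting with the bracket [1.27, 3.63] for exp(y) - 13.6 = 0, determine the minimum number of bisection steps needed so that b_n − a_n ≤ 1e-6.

Initial width b − a = 3.63 − 1.27 = 2.360000.
After n steps the width is (b−a)/2^n; need (b−a)/2^n ≤ 1e-6.
So n ≥ log₂(2.360000/1e-6) = log₂(2360000.0000) ≈ 21.1704.
Hence n = 22.

22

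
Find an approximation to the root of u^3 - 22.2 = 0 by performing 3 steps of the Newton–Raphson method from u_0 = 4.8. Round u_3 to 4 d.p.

2.8165

f'(u) = 3u^2
u_0 = 4.800000: f = 88.392000, f' = 69.120000 → u_1 = 4.800000 - (88.392000)/(69.120000) = 3.521181
u_1 = 3.521181: f = 21.458105, f' = 37.196138 → u_2 = 3.521181 - (21.458105)/(37.196138) = 2.944290
u_2 = 2.944290: f = 3.323586, f' = 26.006528 → u_3 = 2.944290 - (3.323586)/(26.006528) = 2.816492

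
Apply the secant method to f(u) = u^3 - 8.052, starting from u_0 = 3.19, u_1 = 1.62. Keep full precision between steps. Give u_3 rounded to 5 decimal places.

2.04483

Secant update: u_(k+1) = u_k − f(u_k)·(u_k − u_(k-1))/(f(u_k) − f(u_(k-1))).
f(u_0) = 24.409759, f(u_1) = -3.800472
u_2 = 1.620000 - (-3.800472)·(1.620000 - 3.190000)/(-3.800472 - (24.409759)) = 1.831510; f(u_2) = -1.908332
u_3 = 1.831510 - (-1.908332)·(1.831510 - 1.620000)/(-1.908332 - (-3.800472)) = 2.044830; f(u_3) = 0.498103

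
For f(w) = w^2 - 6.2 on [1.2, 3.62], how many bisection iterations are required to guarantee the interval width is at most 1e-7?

25

Initial width b − a = 3.62 − 1.2 = 2.420000.
After n steps the width is (b−a)/2^n; need (b−a)/2^n ≤ 1e-7.
So n ≥ log₂(2.420000/1e-7) = log₂(24200000.0000) ≈ 24.5285.
Hence n = 25.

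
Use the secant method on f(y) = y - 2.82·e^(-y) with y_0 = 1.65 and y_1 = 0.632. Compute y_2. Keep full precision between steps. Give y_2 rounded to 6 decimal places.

1.078768

f(y_0) = 1.108419, f(y_1) = -0.866908
y_2 = 0.632000 - (-0.866908)·(0.632000 - 1.650000)/(-0.866908 - (1.108419)) = 1.078768; f(y_2) = 0.119927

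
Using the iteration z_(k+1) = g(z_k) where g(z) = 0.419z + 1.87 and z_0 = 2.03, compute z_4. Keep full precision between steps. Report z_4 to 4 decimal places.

3.1820

z_1 = g(2.030000) = 2.720570
z_2 = g(2.720570) = 3.009919
z_3 = g(3.009919) = 3.131156
z_4 = g(3.131156) = 3.181954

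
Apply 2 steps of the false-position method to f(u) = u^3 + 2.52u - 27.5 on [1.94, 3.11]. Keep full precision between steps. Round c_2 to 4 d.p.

f(1.940000) = -15.309816, f(3.110000) = 10.417431
step 1: c = 2.636246, f(c) = -2.535304 < 0 → new bracket [2.636246, 3.110000]
step 2: c = 2.728976, f(c) = -0.299451 < 0 → new bracket [2.728976, 3.110000]

2.7290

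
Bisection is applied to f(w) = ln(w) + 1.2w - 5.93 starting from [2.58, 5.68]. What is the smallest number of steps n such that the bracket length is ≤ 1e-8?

29

Initial width b − a = 5.68 − 2.58 = 3.100000.
After n steps the width is (b−a)/2^n; need (b−a)/2^n ≤ 1e-8.
So n ≥ log₂(3.100000/1e-8) = log₂(310000000.0000) ≈ 28.2077.
Hence n = 29.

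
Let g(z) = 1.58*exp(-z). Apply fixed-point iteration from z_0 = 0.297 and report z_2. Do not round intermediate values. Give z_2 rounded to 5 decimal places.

z_1 = g(0.297000) = 1.174010
z_2 = g(1.174010) = 0.488418

0.48842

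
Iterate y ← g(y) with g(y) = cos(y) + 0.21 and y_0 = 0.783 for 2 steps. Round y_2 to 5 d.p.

y_1 = g(0.783000) = 0.918801
y_2 = g(0.918801) = 0.816774

0.81677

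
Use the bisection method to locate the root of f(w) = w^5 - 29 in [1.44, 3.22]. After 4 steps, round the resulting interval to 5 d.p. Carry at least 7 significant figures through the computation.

[1.88500, 1.99625]

f(1.440000) = -22.808264, f(3.220000) = 317.161974 (opposite signs)
step 1: m = 2.330000, f(m) = 39.671986 > 0 → root in [1.440000, 2.330000]
step 2: m = 1.885000, f(m) = -5.201106 < 0 → root in [1.885000, 2.330000]
step 3: m = 2.107500, f(m) = 12.575542 > 0 → root in [1.885000, 2.107500]
step 4: m = 1.996250, f(m) = 2.701123 > 0 → root in [1.885000, 1.996250]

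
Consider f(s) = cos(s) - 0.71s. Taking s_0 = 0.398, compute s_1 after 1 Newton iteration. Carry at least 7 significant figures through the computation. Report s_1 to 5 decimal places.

0.98043

f'(s) = -sin(s) - 0.71
s_0 = 0.398000: f = 0.639258, f' = -1.097575 → s_1 = 0.398000 - (0.639258)/(-1.097575) = 0.980427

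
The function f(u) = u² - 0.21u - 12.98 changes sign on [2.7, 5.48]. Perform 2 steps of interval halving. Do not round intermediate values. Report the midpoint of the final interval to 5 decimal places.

3.74250

f(2.700000) = -6.257000, f(5.480000) = 15.899600 (opposite signs)
step 1: m = 4.090000, f(m) = 2.889200 > 0 → root in [2.700000, 4.090000]
step 2: m = 3.395000, f(m) = -2.166925 < 0 → root in [3.395000, 4.090000]
Midpoint of [3.395000, 4.090000] = 3.742500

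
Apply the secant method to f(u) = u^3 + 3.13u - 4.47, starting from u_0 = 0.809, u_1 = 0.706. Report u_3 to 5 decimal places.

1.04601

f(u_0) = -1.408355, f(u_1) = -1.908324
u_2 = 0.706000 - (-1.908324)·(0.706000 - 0.809000)/(-1.908324 - (-1.408355)) = 1.099139; f(u_2) = 0.298181
u_3 = 1.099139 - (0.298181)·(1.099139 - 0.706000)/(0.298181 - (-1.908324)) = 1.046011; f(u_3) = -0.051503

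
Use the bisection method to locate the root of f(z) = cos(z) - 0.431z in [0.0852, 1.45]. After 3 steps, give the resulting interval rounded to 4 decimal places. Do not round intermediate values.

f(0.085200) = 0.959651, f(1.450000) = -0.504447 (opposite signs)
step 1: m = 0.767600, f(m) = 0.388744 > 0 → root in [0.767600, 1.450000]
step 2: m = 1.108800, f(m) = -0.032157 < 0 → root in [0.767600, 1.108800]
step 3: m = 0.938200, f(m) = 0.186876 > 0 → root in [0.938200, 1.108800]

[0.9382, 1.1088]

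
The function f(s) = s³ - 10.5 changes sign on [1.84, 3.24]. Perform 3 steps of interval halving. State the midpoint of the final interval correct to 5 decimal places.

f(1.840000) = -4.270496, f(3.240000) = 23.512224 (opposite signs)
step 1: m = 2.540000, f(m) = 5.887064 > 0 → root in [1.840000, 2.540000]
step 2: m = 2.190000, f(m) = 0.003459 > 0 → root in [1.840000, 2.190000]
step 3: m = 2.015000, f(m) = -2.318647 < 0 → root in [2.015000, 2.190000]
Midpoint of [2.015000, 2.190000] = 2.102500

2.10250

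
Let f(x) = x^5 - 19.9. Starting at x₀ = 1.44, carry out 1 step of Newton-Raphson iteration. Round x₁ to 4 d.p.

2.0776

f'(x) = 5x⁴
x_0 = 1.440000: f = -13.708264, f' = 21.499085 → x_1 = 1.440000 - (-13.708264)/(21.499085) = 2.077621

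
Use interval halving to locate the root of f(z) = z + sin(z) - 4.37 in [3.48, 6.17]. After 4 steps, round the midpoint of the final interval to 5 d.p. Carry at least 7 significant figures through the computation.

5.24531

f(3.480000) = -1.221985, f(6.170000) = 1.687056 (opposite signs)
step 1: m = 4.825000, f(m) = -0.538666 < 0 → root in [4.825000, 6.170000]
step 2: m = 5.497500, f(m) = 0.420190 > 0 → root in [4.825000, 5.497500]
step 3: m = 5.161250, f(m) = -0.109692 < 0 → root in [5.161250, 5.497500]
step 4: m = 5.329375, f(m) = 0.143749 > 0 → root in [5.161250, 5.329375]
Midpoint of [5.161250, 5.329375] = 5.245313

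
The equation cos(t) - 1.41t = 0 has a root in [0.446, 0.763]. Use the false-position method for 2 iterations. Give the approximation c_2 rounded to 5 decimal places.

0.58934

f(0.446000) = 0.273320, f(0.763000) = -0.353064
step 1: c = 0.584322, f(c) = 0.010193 > 0 → new bracket [0.584322, 0.763000]
step 2: c = 0.589335, f(c) = 0.000347 > 0 → new bracket [0.589335, 0.763000]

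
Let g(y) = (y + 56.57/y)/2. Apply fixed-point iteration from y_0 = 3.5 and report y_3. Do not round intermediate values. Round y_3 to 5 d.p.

y_1 = g(3.500000) = 9.831429
y_2 = g(9.831429) = 7.792712
y_3 = g(7.792712) = 7.526029

7.52603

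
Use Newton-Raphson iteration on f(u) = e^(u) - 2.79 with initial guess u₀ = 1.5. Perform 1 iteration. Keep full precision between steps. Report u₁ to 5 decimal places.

f'(u) = e^(u)
u_0 = 1.500000: f = 1.691689, f' = 4.481689 → u_1 = 1.500000 - (1.691689)/(4.481689) = 1.122533

1.12253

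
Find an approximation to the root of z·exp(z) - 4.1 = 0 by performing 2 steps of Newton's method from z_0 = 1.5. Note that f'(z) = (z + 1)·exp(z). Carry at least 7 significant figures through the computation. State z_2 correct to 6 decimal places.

1.217462

z_0 = 1.500000: f = 2.622534, f' = 11.204223 → z_1 = 1.500000 - (2.622534)/(11.204223) = 1.265933
z_1 = 1.265933: f = 0.389508, f' = 8.035910 → z_2 = 1.265933 - (0.389508)/(8.035910) = 1.217462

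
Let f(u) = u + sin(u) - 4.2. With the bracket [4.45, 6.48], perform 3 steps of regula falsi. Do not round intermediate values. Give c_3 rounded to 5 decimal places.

False-position update: c = (a·f(b) − b·f(a))/(f(b) − f(a)); replace the endpoint whose sign matches f(c).
f(4.450000) = -0.715773, f(6.480000) = 2.475547
step 1: c = 4.905304, f(c) = -0.276146 < 0 → new bracket [4.905304, 6.480000]
step 2: c = 5.063332, f(c) = -0.075717 < 0 → new bracket [5.063332, 6.480000]
step 3: c = 5.105376, f(c) = -0.018393 < 0 → new bracket [5.105376, 6.480000]

5.10538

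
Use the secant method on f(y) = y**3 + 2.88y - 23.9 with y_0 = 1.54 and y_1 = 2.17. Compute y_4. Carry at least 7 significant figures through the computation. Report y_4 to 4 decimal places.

Secant update: y_(k+1) = y_k − f(y_k)·(y_k − y_(k-1))/(f(y_k) − f(y_(k-1))).
f(y_0) = -15.812536, f(y_1) = -7.432087
y_2 = 2.170000 - (-7.432087)·(2.170000 - 1.540000)/(-7.432087 - (-15.812536)) = 2.728707; f(y_2) = 4.276195
y_3 = 2.728707 - (4.276195)·(2.728707 - 2.170000)/(4.276195 - (-7.432087)) = 2.524651; f(y_3) = -0.537218
y_4 = 2.524651 - (-0.537218)·(2.524651 - 2.728707)/(-0.537218 - (4.276195)) = 2.547426; f(y_4) = -0.032206

2.5474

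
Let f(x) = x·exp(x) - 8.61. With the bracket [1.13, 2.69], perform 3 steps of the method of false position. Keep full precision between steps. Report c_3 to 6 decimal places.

f(1.130000) = -5.111908, f(2.690000) = 31.018208
step 1: c = 1.350718, f(c) = -3.395961 < 0 → new bracket [1.350718, 2.690000]
step 2: c = 1.482877, f(c) = -2.077029 < 0 → new bracket [1.482877, 2.690000]
step 3: c = 1.558635, f(c) = -1.202847 < 0 → new bracket [1.558635, 2.690000]

1.558635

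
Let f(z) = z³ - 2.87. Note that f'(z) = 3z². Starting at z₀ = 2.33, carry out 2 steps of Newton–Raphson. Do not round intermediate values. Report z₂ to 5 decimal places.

Newton update: z ← z − f(z)/f'(z).
z_0 = 2.330000: f = 9.779337, f' = 16.286700 → z_1 = 2.330000 - (9.779337)/(16.286700) = 1.729551
z_1 = 1.729551: f = 2.303684, f' = 8.974037 → z_2 = 1.729551 - (2.303684)/(8.974037) = 1.472845

1.47285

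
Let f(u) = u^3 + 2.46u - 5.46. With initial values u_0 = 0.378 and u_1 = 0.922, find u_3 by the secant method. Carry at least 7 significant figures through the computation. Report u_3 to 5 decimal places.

f(u_0) = -4.476110, f(u_1) = -2.408103
u_2 = 0.922000 - (-2.408103)·(0.922000 - 0.378000)/(-2.408103 - (-4.476110)) = 1.555464; f(u_2) = 2.129835
u_3 = 1.555464 - (2.129835)·(1.555464 - 0.922000)/(2.129835 - (-2.408103)) = 1.258154; f(u_3) = -0.373345

1.25815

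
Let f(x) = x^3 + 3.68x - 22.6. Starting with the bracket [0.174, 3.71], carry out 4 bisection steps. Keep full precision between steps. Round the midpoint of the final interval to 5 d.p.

2.49450

f(0.174000) = -21.954412, f(3.710000) = 42.117611 (opposite signs)
step 1: m = 1.942000, f(m) = -8.129451 < 0 → root in [1.942000, 3.710000]
step 2: m = 2.826000, f(m) = 10.368896 > 0 → root in [1.942000, 2.826000]
step 3: m = 2.384000, f(m) = -0.277521 < 0 → root in [2.384000, 2.826000]
step 4: m = 2.605000, f(m) = 4.663995 > 0 → root in [2.384000, 2.605000]
Midpoint of [2.384000, 2.605000] = 2.494500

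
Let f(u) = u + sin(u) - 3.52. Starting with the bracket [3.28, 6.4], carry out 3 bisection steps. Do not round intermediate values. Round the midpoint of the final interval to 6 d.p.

4.645000

f(3.280000) = -0.377966, f(6.400000) = 2.996549 (opposite signs)
step 1: m = 4.840000, f(m) = 0.328131 > 0 → root in [3.280000, 4.840000]
step 2: m = 4.060000, f(m) = -0.254636 < 0 → root in [4.060000, 4.840000]
step 3: m = 4.450000, f(m) = -0.035773 < 0 → root in [4.450000, 4.840000]
Midpoint of [4.450000, 4.840000] = 4.645000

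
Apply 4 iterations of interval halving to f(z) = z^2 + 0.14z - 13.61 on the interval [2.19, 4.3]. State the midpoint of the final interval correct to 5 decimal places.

f(2.190000) = -8.507300, f(4.300000) = 5.482000 (opposite signs)
step 1: m = 3.245000, f(m) = -2.625675 < 0 → root in [3.245000, 4.300000]
step 2: m = 3.772500, f(m) = 1.149906 > 0 → root in [3.245000, 3.772500]
step 3: m = 3.508750, f(m) = -0.807448 < 0 → root in [3.508750, 3.772500]
step 4: m = 3.640625, f(m) = 0.153838 > 0 → root in [3.508750, 3.640625]
Midpoint of [3.508750, 3.640625] = 3.574688

3.57469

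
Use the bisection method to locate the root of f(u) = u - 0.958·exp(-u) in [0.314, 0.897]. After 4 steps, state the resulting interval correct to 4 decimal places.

f(0.314000) = -0.385837, f(0.897000) = 0.506336 (opposite signs)
step 1: m = 0.605500, f(m) = 0.082622 > 0 → root in [0.314000, 0.605500]
step 2: m = 0.459750, f(m) = -0.145171 < 0 → root in [0.459750, 0.605500]
step 3: m = 0.532625, f(m) = -0.029780 < 0 → root in [0.532625, 0.605500]
step 4: m = 0.569063, f(m) = 0.026781 > 0 → root in [0.532625, 0.569063]

[0.5326, 0.5691]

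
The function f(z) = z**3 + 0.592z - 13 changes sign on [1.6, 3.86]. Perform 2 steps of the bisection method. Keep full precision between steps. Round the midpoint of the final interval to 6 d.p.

2.447500

f(1.600000) = -7.956800, f(3.860000) = 46.797576 (opposite signs)
step 1: m = 2.730000, f(m) = 8.962577 > 0 → root in [1.600000, 2.730000]
step 2: m = 2.165000, f(m) = -1.570478 < 0 → root in [2.165000, 2.730000]
Midpoint of [2.165000, 2.730000] = 2.447500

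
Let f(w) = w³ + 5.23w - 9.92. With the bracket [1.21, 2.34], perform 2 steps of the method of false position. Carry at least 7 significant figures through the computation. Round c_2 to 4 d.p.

1.3696

f(1.210000) = -1.820139, f(2.340000) = 15.131104
step 1: c = 1.331334, f(c) = -0.597403 < 0 → new bracket [1.331334, 2.340000]
step 2: c = 1.369645, f(c) = -0.187401 < 0 → new bracket [1.369645, 2.340000]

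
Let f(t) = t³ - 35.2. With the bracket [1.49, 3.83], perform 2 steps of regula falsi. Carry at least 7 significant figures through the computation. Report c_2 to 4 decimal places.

3.2165

f(1.490000) = -31.892051, f(3.830000) = 20.981887
step 1: c = 2.901421, f(c) = -10.775124 < 0 → new bracket [2.901421, 3.830000]
step 2: c = 3.216487, f(c) = -1.922901 < 0 → new bracket [3.216487, 3.830000]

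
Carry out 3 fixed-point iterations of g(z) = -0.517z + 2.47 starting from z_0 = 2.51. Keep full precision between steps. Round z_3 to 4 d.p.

z_1 = g(2.510000) = 1.172330
z_2 = g(1.172330) = 1.863905
z_3 = g(1.863905) = 1.506361

1.5064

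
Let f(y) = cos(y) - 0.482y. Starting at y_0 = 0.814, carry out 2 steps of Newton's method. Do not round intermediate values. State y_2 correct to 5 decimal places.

1.04371

Newton update: y ← y − f(y)/f'(y).
f'(y) = -sin(y) - 0.482
y_0 = 0.814000: f = 0.294248, f' = -1.209039 → y_1 = 0.814000 - (0.294248)/(-1.209039) = 1.057373
y_1 = 1.057373: f = -0.018492, f' = -1.353068 → y_2 = 1.057373 - (-0.018492)/(-1.353068) = 1.043706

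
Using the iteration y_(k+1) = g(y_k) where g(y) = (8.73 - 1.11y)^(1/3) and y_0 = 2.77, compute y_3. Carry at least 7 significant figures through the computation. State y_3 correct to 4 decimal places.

y_1 = g(2.770000) = 1.781634
y_2 = g(1.781634) = 1.890104
y_3 = g(1.890104) = 1.878803

1.8788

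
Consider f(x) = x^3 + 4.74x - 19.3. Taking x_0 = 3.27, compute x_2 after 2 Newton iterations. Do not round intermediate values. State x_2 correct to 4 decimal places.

2.1363

f'(x) = 3x^2 + 4.74
x_0 = 3.270000: f = 31.165583, f' = 36.818700 → x_1 = 3.270000 - (31.165583)/(36.818700) = 2.423539
x_1 = 2.423539: f = 6.422338, f' = 22.360628 → x_2 = 2.423539 - (6.422338)/(22.360628) = 2.136323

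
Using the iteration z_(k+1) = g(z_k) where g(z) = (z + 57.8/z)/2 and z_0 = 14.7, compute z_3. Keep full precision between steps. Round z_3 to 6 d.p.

z_1 = g(14.700000) = 9.315986
z_2 = g(9.315986) = 7.760188
z_3 = g(7.760188) = 7.604231

7.604231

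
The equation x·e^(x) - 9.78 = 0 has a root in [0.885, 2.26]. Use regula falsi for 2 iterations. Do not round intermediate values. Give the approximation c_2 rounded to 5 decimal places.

False-position update: c = (a·f(b) − b·f(a))/(f(b) − f(a)); replace the endpoint whose sign matches f(c).
f(0.885000) = -7.635659, f(2.260000) = 11.877782
step 1: c = 1.423041, f(c) = -3.874778 < 0 → new bracket [1.423041, 2.260000]
step 2: c = 1.628914, f(c) = -1.475248 < 0 → new bracket [1.628914, 2.260000]

1.62891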